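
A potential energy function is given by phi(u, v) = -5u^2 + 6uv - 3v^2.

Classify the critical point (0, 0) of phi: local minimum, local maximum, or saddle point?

The Hessian of phi is constant: H = [[-10, 6], [6, -6]].
det(H) = (-10)·(-6) − 6² = 24.
det(H) > 0 and tr(H) = -16 < 0, so H is negative definite and the point is a local maximum.

local maximum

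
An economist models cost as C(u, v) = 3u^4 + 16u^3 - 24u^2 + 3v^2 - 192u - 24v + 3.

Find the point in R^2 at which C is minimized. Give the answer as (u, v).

(2, 4)

C(u,v) separates as P(u) + Q(v) + 3, so its minimum is min P + min Q + 3.
P'(u) = 12(u - 2)(u + 2)(u + 4) vanishes at u ∈ {-4, -2, 2}; Q'(v) = 6v - 24 vanishes at v ∈ {4}.
Local minima of P (where P''>0): P(-4)=128, P(2)=-304. Local minima of Q: Q(4)=-48.
So the global minimum of C is P(2) + Q(4) + 3 = -304 − 48 + 3 = -349, attained at (2, 4).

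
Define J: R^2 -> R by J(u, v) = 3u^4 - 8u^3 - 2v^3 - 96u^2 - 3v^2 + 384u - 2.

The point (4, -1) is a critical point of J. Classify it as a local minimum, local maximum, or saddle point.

local minimum

The mixed partial ∂²J/∂u∂v is 0, so the Hessian at any point is diag(J_uu, J_vv) = diag(12(3u^2 - 4u - 16), -6(2v + 1)).
At (4, -1): H = diag(192, 6).
Both eigenvalues are positive, so H is positive definite: a local minimum.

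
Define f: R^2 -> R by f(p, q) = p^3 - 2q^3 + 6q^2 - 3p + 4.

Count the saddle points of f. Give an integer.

2

f separates as a function of p plus a function of q, so ∇f=0 decouples.
∂f/∂p = 3(p - 1)(p + 1) = 0 at p ∈ {-1, 1}; ∂f/∂q = -6q(q - 2) = 0 at q ∈ {0, 2}.
The Hessian is diagonal: diag(f_pp, f_qq). Second derivatives: f_pp(-1)=-6, f_pp(1)=6; f_qq(0)=12, f_qq(2)=-12.
Saddle points occur where the two diagonal entries have opposite signs: (-1, 0), (1, 2). Count: 2.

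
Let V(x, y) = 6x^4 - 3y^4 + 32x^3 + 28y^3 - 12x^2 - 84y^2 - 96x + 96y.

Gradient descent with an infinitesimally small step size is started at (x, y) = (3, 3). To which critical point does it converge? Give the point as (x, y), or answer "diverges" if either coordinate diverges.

(1, 2)

V is separable, so gradient descent decouples: x follows -∂V/∂x, y follows -∂V/∂y.
∂V/∂x = 24(x - 1)(x + 1)(x + 4); at x=3 this is 1344, so x decreases.
∂V/∂y = -12(y - 4)(y - 2)(y - 1); at y=3 this is 24, so y decreases.
x converges to its nearest critical value 1 (a local min of the x-part); y converges to 2. The iterate converges to (1, 2).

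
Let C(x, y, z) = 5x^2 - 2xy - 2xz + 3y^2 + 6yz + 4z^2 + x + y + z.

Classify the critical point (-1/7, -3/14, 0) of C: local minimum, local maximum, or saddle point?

The Hessian is constant: H = [[10, -2, -2], [-2, 6, 6], [-2, 6, 8]].
Leading principal minors: Δ₁ = 10, Δ₂ = 56, Δ₃ = 112.
All leading minors are positive, so H is positive definite: a local minimum.

local minimum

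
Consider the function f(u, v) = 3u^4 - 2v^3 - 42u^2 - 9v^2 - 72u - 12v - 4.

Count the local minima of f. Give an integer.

2

f separates as a function of u plus a function of v, so ∇f=0 decouples.
∂f/∂u = 12(u - 3)(u + 1)(u + 2) = 0 at u ∈ {-2, -1, 3}; ∂f/∂v = -6(v + 1)(v + 2) = 0 at v ∈ {-2, -1}.
The Hessian is diagonal: diag(f_uu, f_vv). Second derivatives: f_uu(-2)=60, f_uu(-1)=-48, f_uu(3)=240; f_vv(-2)=6, f_vv(-1)=-6.
Local minima occur where both diagonal entries positive: (-2, -2), (3, -2). Count: 2.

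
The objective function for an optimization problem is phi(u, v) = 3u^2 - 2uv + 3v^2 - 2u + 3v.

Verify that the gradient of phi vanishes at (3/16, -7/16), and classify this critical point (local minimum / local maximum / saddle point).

local minimum

∇phi = (6u - 2v - 2, -2u + 6v + 3); substituting (3/16, -7/16) gives ∇phi = (0, 0), so (3/16, -7/16) is indeed a critical point.
The Hessian of phi is constant: H = [[6, -2], [-2, 6]].
det(H) = 6·6 − (-2)² = 32.
det(H) > 0 and tr(H) = 12 > 0, so H is positive definite and the point is a local minimum.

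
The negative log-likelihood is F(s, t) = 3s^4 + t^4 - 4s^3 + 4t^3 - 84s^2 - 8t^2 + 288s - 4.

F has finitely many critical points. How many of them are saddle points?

4

F separates as a function of s plus a function of t, so ∇F=0 decouples.
∂F/∂s = 12(s - 3)(s - 2)(s + 4) = 0 at s ∈ {-4, 2, 3}; ∂F/∂t = 4t(t - 1)(t + 4) = 0 at t ∈ {-4, 0, 1}.
The Hessian is diagonal: diag(F_ss, F_tt). Second derivatives: F_ss(-4)=504, F_ss(2)=-72, F_ss(3)=84; F_tt(-4)=80, F_tt(0)=-16, F_tt(1)=20.
Saddle points occur where the two diagonal entries have opposite signs: (-4, 0), (2, -4), (2, 1), (3, 0). Count: 4.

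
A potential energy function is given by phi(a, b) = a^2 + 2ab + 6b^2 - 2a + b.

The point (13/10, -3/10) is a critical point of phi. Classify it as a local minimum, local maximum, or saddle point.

The Hessian of phi is constant: H = [[2, 2], [2, 12]].
det(H) = 2·12 − 2² = 20.
det(H) > 0 and tr(H) = 14 > 0, so H is positive definite and the point is a local minimum.

local minimum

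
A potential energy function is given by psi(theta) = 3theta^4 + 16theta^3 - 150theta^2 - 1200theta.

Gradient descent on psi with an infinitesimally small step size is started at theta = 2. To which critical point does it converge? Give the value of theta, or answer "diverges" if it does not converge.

5

psi'(theta) = 12(theta - 5)(theta + 4)(theta + 5), so psi'(2) = -1512.
Gradient descent moves in the -psi' direction, i.e. theta is increasing.
The nearest critical point in that direction is theta = 5, where psi'' = 1080 > 0 (a local minimum). The iterate converges there.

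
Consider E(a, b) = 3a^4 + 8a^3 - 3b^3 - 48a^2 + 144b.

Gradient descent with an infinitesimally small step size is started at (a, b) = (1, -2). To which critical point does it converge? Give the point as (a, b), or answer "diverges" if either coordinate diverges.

E is separable, so gradient descent decouples: a follows -∂E/∂a, b follows -∂E/∂b.
∂E/∂a = 12a(a - 2)(a + 4); at a=1 this is -60, so a increases.
∂E/∂b = -9(b - 4)(b + 4); at b=-2 this is 108, so b decreases.
a converges to its nearest critical value 2 (a local min of the a-part); b converges to -4. The iterate converges to (2, -4).

(2, -4)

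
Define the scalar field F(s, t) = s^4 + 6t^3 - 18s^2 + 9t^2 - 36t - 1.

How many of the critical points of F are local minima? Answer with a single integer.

F separates as a function of s plus a function of t, so ∇F=0 decouples.
∂F/∂s = 4s(s - 3)(s + 3) = 0 at s ∈ {-3, 0, 3}; ∂F/∂t = 18(t - 1)(t + 2) = 0 at t ∈ {-2, 1}.
The Hessian is diagonal: diag(F_ss, F_tt). Second derivatives: F_ss(-3)=72, F_ss(0)=-36, F_ss(3)=72; F_tt(-2)=-54, F_tt(1)=54.
Local minima occur where both diagonal entries positive: (-3, 1), (3, 1). Count: 2.

2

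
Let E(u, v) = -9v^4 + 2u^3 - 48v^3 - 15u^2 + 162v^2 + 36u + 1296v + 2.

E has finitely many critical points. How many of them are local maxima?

2

E separates as a function of u plus a function of v, so ∇E=0 decouples.
∂E/∂u = 6(u - 3)(u - 2) = 0 at u ∈ {2, 3}; ∂E/∂v = -36(v - 3)(v + 3)(v + 4) = 0 at v ∈ {-4, -3, 3}.
The Hessian is diagonal: diag(E_uu, E_vv). Second derivatives: E_uu(2)=-6, E_uu(3)=6; E_vv(-4)=-252, E_vv(-3)=216, E_vv(3)=-1512.
Local maxima occur where both diagonal entries negative: (2, -4), (2, 3). Count: 2.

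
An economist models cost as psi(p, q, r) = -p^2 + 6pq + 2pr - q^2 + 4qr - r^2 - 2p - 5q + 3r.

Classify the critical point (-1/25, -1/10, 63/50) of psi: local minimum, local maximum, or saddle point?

The Hessian is constant: H = [[-2, 6, 2], [6, -2, 4], [2, 4, -2]].
Leading principal minors: Δ₁ = -2, Δ₂ = -32, Δ₃ = 200.
The minors fit neither the all-positive nor the alternating-sign pattern, so H is indefinite: a saddle point.

saddle point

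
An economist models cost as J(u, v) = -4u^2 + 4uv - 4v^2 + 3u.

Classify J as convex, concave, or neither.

concave

J is quadratic, so its Hessian is the constant matrix H = [[-8, 4], [4, -8]].
det(H) = 48, tr(H) = -16.
det(H) > 0 and tr(H) < 0, so H is negative definite everywhere: concave.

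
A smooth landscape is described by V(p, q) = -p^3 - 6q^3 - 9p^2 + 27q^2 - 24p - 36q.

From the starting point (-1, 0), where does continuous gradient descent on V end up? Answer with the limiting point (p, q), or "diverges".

V is separable, so gradient descent decouples: p follows -∂V/∂p, q follows -∂V/∂q.
∂V/∂p = -3(p + 2)(p + 4); at p=-1 this is -9, so p increases.
∂V/∂q = -18(q - 2)(q - 1); at q=0 this is -36, so q increases.
The p-coordinate has no critical point in that direction and runs off to infinity.

diverges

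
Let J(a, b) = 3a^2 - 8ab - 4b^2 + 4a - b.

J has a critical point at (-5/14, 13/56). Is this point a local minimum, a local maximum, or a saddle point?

saddle point

The Hessian of J is constant: H = [[6, -8], [-8, -8]].
det(H) = 6·(-8) − (-8)² = -112.
Since det(H) < 0, H is indefinite and the critical point is a saddle point.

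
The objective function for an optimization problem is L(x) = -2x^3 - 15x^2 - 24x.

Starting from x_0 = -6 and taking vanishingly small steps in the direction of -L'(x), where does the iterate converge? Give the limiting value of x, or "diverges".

L'(x) = -6(x + 1)(x + 4), so L'(-6) = -60.
Gradient descent moves in the -L' direction, i.e. x is increasing.
The nearest critical point in that direction is x = -4, where L'' = 18 > 0 (a local minimum). The iterate converges there.

-4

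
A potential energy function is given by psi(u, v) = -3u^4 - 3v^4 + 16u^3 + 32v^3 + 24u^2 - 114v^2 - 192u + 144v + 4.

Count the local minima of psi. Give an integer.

1

psi separates as a function of u plus a function of v, so ∇psi=0 decouples.
∂psi/∂u = -12(u - 4)(u - 2)(u + 2) = 0 at u ∈ {-2, 2, 4}; ∂psi/∂v = -12(v - 4)(v - 3)(v - 1) = 0 at v ∈ {1, 3, 4}.
The Hessian is diagonal: diag(psi_uu, psi_vv). Second derivatives: psi_uu(-2)=-288, psi_uu(2)=96, psi_uu(4)=-144; psi_vv(1)=-72, psi_vv(3)=24, psi_vv(4)=-36.
Local minima occur where both diagonal entries positive: (2, 3). Count: 1.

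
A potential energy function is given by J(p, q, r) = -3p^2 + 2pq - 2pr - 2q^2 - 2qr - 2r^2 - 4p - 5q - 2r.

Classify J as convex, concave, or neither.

J is quadratic, so its Hessian is the constant matrix H = [[-6, 2, -2], [2, -4, -2], [-2, -2, -4]].
Leading principal minors: -6, 20, -24.
Signs alternate −, +, − ⇒ H ≺ 0 ⇒ concave.

concave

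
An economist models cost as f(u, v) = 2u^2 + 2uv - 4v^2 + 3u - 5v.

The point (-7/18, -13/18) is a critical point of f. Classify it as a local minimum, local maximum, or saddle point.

saddle point

The Hessian of f is constant: H = [[4, 2], [2, -8]].
det(H) = 4·(-8) − 2² = -36.
Since det(H) < 0, H is indefinite and the critical point is a saddle point.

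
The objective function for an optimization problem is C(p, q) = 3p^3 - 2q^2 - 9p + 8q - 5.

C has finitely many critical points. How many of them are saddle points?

C separates as a function of p plus a function of q, so ∇C=0 decouples.
∂C/∂p = 9(p - 1)(p + 1) = 0 at p ∈ {-1, 1}; ∂C/∂q = -4(q - 2) = 0 at q ∈ {2}.
The Hessian is diagonal: diag(C_pp, C_qq). Second derivatives: C_pp(-1)=-18, C_pp(1)=18; C_qq(2)=-4.
Saddle points occur where the two diagonal entries have opposite signs: (1, 2). Count: 1.

1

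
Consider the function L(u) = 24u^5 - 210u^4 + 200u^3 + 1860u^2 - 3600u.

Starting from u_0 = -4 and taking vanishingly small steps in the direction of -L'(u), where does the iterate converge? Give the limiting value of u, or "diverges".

L'(u) = 120(u - 5)(u - 3)(u - 1)(u + 2), so L'(-4) = 75600.
Gradient descent moves in the -L' direction, i.e. u is decreasing.
There is no critical point below u=-4, and L' keeps the same sign, so the iterate runs off to −∞.

diverges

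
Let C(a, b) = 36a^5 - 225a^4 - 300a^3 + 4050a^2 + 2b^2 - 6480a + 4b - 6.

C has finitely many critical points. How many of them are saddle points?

C separates as a function of a plus a function of b, so ∇C=0 decouples.
∂C/∂a = 180(a - 4)(a - 3)(a - 1)(a + 3) = 0 at a ∈ {-3, 1, 3, 4}; ∂C/∂b = 4(b + 1) = 0 at b ∈ {-1}.
The Hessian is diagonal: diag(C_aa, C_bb). Second derivatives: C_aa(-3)=-30240, C_aa(1)=4320, C_aa(3)=-2160, C_aa(4)=3780; C_bb(-1)=4.
Saddle points occur where the two diagonal entries have opposite signs: (-3, -1), (3, -1). Count: 2.

2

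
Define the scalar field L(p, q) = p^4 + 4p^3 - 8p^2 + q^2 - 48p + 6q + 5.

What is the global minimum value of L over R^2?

-84

L(p,q) separates as A(p) + B(q) + 5, so its minimum is min A + min B + 5.
A'(p) = 4(p - 2)(p + 2)(p + 3) vanishes at p ∈ {-3, -2, 2}; B'(q) = 2q + 6 vanishes at q ∈ {-3}.
Local minima of A (where A''>0): A(-3)=45, A(2)=-80. Local minima of B: B(-3)=-9.
So the global minimum of L is A(2) + B(-3) + 5 = -80 − 9 + 5 = -84, attained at (2, -3).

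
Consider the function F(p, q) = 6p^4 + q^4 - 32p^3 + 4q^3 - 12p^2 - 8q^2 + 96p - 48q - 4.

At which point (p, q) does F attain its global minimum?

(4, 2)

F(p,q) separates as A(p) + B(q) − 4, so its minimum is min A + min B − 4.
A'(p) = 24(p - 4)(p - 1)(p + 1) vanishes at p ∈ {-1, 1, 4}; B'(q) = 4(q - 2)(q + 2)(q + 3) vanishes at q ∈ {-3, -2, 2}.
Local minima of A (where A''>0): A(-1)=-70, A(4)=-320. Local minima of B: B(-3)=45, B(2)=-80.
So the global minimum of F is A(4) + B(2) − 4 = -320 − 80 − 4 = -404, attained at (4, 2).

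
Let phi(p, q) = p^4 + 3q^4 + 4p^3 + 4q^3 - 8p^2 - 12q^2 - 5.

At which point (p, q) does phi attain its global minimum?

(-4, -2)

phi(p,q) separates as A(p) + B(q) − 5, so its minimum is min A + min B − 5.
A'(p) = 4p(p - 1)(p + 4) vanishes at p ∈ {-4, 0, 1}; B'(q) = 12q(q - 1)(q + 2) vanishes at q ∈ {-2, 0, 1}.
Local minima of A (where A''>0): A(-4)=-128, A(1)=-3. Local minima of B: B(-2)=-32, B(1)=-5.
So the global minimum of phi is A(-4) + B(-2) − 5 = -128 − 32 − 5 = -165, attained at (-4, -2).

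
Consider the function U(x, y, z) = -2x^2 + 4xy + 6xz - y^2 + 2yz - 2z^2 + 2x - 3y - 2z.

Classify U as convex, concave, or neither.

U is quadratic, so its Hessian is the constant matrix H = [[-4, 4, 6], [4, -2, 2], [6, 2, -4]].
Leading principal minors: -4, -8, 216.
Neither pattern holds ⇒ H is indefinite ⇒ neither convex nor concave.

neither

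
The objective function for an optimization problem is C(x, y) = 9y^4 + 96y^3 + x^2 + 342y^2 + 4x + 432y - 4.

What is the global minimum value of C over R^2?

-185

C(x,y) separates as P(x) + Q(y) − 4, so its minimum is min P + min Q − 4.
P'(x) = 2x + 4 vanishes at x ∈ {-2}; Q'(y) = 36(y + 1)(y + 3)(y + 4) vanishes at y ∈ {-4, -3, -1}.
Local minima of P (where P''>0): P(-2)=-4. Local minima of Q: Q(-4)=-96, Q(-1)=-177.
So the global minimum of C is P(-2) + Q(-1) − 4 = -4 − 177 − 4 = -185, attained at (-2, -1).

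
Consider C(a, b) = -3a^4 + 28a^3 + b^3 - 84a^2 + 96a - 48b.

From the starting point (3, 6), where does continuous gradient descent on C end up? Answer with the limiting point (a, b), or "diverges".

C is separable, so gradient descent decouples: a follows -∂C/∂a, b follows -∂C/∂b.
∂C/∂a = -12(a - 4)(a - 2)(a - 1); at a=3 this is 24, so a decreases.
∂C/∂b = 3(b - 4)(b + 4); at b=6 this is 60, so b decreases.
a converges to its nearest critical value 2 (a local min of the a-part); b converges to 4. The iterate converges to (2, 4).

(2, 4)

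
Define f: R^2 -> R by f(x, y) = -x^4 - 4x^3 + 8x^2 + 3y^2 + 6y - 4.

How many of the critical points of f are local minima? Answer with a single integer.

f separates as a function of x plus a function of y, so ∇f=0 decouples.
∂f/∂x = -4x(x - 1)(x + 4) = 0 at x ∈ {-4, 0, 1}; ∂f/∂y = 6(y + 1) = 0 at y ∈ {-1}.
The Hessian is diagonal: diag(f_xx, f_yy). Second derivatives: f_xx(-4)=-80, f_xx(0)=16, f_xx(1)=-20; f_yy(-1)=6.
Local minima occur where both diagonal entries positive: (0, -1). Count: 1.

1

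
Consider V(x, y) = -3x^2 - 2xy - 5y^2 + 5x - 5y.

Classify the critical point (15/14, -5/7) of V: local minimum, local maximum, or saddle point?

local maximum

The Hessian of V is constant: H = [[-6, -2], [-2, -10]].
det(H) = (-6)·(-10) − (-2)² = 56.
det(H) > 0 and tr(H) = -16 < 0, so H is negative definite and the point is a local maximum.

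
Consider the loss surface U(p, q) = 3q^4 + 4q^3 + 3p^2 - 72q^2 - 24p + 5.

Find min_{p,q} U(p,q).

-683

U(p,q) separates as A(p) + B(q) + 5, so its minimum is min A + min B + 5.
A'(p) = 6p - 24 vanishes at p ∈ {4}; B'(q) = 12q(q - 3)(q + 4) vanishes at q ∈ {-4, 0, 3}.
Local minima of A (where A''>0): A(4)=-48. Local minima of B: B(-4)=-640, B(3)=-297.
So the global minimum of U is A(4) + B(-4) + 5 = -48 − 640 + 5 = -683, attained at (4, -4).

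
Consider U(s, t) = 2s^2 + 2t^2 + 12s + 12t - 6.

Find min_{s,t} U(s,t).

-42

U(s,t) separates as P(s) + Q(t) − 6, so its minimum is min P + min Q − 6.
P'(s) = 4s + 12 vanishes at s ∈ {-3}; Q'(t) = 4(t + 3) vanishes at t ∈ {-3}.
Local minima of P (where P''>0): P(-3)=-18. Local minima of Q: Q(-3)=-18.
So the global minimum of U is P(-3) + Q(-3) − 6 = -18 − 18 − 6 = -42, attained at (-3, -3).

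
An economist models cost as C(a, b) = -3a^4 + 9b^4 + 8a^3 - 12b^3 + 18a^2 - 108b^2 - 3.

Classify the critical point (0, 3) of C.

local minimum

The mixed partial ∂²C/∂a∂b is 0, so the Hessian at any point is diag(C_aa, C_bb) = diag(12(-3a^2 + 4a + 3), 36(3b^2 - 2b - 6)).
At (0, 3): H = diag(36, 540).
Both eigenvalues are positive, so H is positive definite: a local minimum.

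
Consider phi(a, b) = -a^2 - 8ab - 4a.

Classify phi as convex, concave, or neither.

phi is quadratic, so its Hessian is the constant matrix H = [[-2, -8], [-8, 0]].
det(H) = -64, tr(H) = -2.
det(H) < 0, so H is indefinite: neither convex nor concave.

neither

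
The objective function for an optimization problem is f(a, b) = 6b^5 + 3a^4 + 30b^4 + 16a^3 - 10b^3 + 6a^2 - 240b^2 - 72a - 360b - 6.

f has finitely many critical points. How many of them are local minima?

4

f separates as a function of a plus a function of b, so ∇f=0 decouples.
∂f/∂a = 12(a - 1)(a + 2)(a + 3) = 0 at a ∈ {-3, -2, 1}; ∂f/∂b = 30(b - 2)(b + 1)(b + 2)(b + 3) = 0 at b ∈ {-3, -2, -1, 2}.
The Hessian is diagonal: diag(f_aa, f_bb). Second derivatives: f_aa(-3)=48, f_aa(-2)=-36, f_aa(1)=144; f_bb(-3)=-300, f_bb(-2)=120, f_bb(-1)=-180, f_bb(2)=1800.
Local minima occur where both diagonal entries positive: (-3, -2), (-3, 2), (1, -2), (1, 2). Count: 4.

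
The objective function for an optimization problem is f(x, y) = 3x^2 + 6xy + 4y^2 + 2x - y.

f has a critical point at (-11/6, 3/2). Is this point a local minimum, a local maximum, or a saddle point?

local minimum

The Hessian of f is constant: H = [[6, 6], [6, 8]].
det(H) = 6·8 − 6² = 12.
det(H) > 0 and tr(H) = 14 > 0, so H is positive definite and the point is a local minimum.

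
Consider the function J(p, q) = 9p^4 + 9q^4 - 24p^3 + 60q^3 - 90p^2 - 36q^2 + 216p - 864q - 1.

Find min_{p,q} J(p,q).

-1705

J(p,q) separates as A(p) + B(q) − 1, so its minimum is min A + min B − 1.
A'(p) = 36(p - 3)(p - 1)(p + 2) vanishes at p ∈ {-2, 1, 3}; B'(q) = 36(q - 2)(q + 3)(q + 4) vanishes at q ∈ {-4, -3, 2}.
Local minima of A (where A''>0): A(-2)=-456, A(3)=-81. Local minima of B: B(-4)=1344, B(2)=-1248.
So the global minimum of J is A(-2) + B(2) − 1 = -456 − 1248 − 1 = -1705, attained at (-2, 2).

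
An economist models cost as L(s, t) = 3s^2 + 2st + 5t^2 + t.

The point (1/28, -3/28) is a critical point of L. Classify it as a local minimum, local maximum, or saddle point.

The Hessian of L is constant: H = [[6, 2], [2, 10]].
det(H) = 6·10 − 2² = 56.
det(H) > 0 and tr(H) = 16 > 0, so H is positive definite and the point is a local minimum.

local minimum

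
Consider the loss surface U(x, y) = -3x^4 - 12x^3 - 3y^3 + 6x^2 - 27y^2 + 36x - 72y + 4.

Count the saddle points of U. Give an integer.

3

U separates as a function of x plus a function of y, so ∇U=0 decouples.
∂U/∂x = -12(x - 1)(x + 1)(x + 3) = 0 at x ∈ {-3, -1, 1}; ∂U/∂y = -9(y + 2)(y + 4) = 0 at y ∈ {-4, -2}.
The Hessian is diagonal: diag(U_xx, U_yy). Second derivatives: U_xx(-3)=-96, U_xx(-1)=48, U_xx(1)=-96; U_yy(-4)=18, U_yy(-2)=-18.
Saddle points occur where the two diagonal entries have opposite signs: (-3, -4), (-1, -2), (1, -4). Count: 3.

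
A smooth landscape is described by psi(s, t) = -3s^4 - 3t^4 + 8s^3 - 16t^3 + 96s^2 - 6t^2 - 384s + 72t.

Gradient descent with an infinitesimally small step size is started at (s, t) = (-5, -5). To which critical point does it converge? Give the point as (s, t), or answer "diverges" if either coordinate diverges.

psi is separable, so gradient descent decouples: s follows -∂psi/∂s, t follows -∂psi/∂t.
∂psi/∂s = -12(s - 4)(s - 2)(s + 4); at s=-5 this is 756, so s decreases.
∂psi/∂t = -12(t - 1)(t + 2)(t + 3); at t=-5 this is 432, so t decreases.
The s-coordinate has no critical point in that direction and runs off to infinity.

diverges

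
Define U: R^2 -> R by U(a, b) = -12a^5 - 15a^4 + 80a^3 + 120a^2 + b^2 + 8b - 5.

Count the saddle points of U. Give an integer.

U separates as a function of a plus a function of b, so ∇U=0 decouples.
∂U/∂a = -60a(a - 2)(a + 1)(a + 2) = 0 at a ∈ {-2, -1, 0, 2}; ∂U/∂b = 2(b + 4) = 0 at b ∈ {-4}.
The Hessian is diagonal: diag(U_aa, U_bb). Second derivatives: U_aa(-2)=480, U_aa(-1)=-180, U_aa(0)=240, U_aa(2)=-1440; U_bb(-4)=2.
Saddle points occur where the two diagonal entries have opposite signs: (-1, -4), (2, -4). Count: 2.

2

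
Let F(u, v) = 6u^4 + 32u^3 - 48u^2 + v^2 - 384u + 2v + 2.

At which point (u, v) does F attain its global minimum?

(2, -1)

F(u,v) separates as P(u) + Q(v) + 2, so its minimum is min P + min Q + 2.
P'(u) = 24(u - 2)(u + 2)(u + 4) vanishes at u ∈ {-4, -2, 2}; Q'(v) = 2v + 2 vanishes at v ∈ {-1}.
Local minima of P (where P''>0): P(-4)=256, P(2)=-608. Local minima of Q: Q(-1)=-1.
So the global minimum of F is P(2) + Q(-1) + 2 = -608 − 1 + 2 = -607, attained at (2, -1).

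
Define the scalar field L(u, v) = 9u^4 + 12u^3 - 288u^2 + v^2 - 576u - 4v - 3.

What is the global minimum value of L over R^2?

-3847

L(u,v) separates as P(u) + Q(v) − 3, so its minimum is min P + min Q − 3.
P'(u) = 36(u - 4)(u + 1)(u + 4) vanishes at u ∈ {-4, -1, 4}; Q'(v) = 2v - 4 vanishes at v ∈ {2}.
Local minima of P (where P''>0): P(-4)=-768, P(4)=-3840. Local minima of Q: Q(2)=-4.
So the global minimum of L is P(4) + Q(2) − 3 = -3840 − 4 − 3 = -3847, attained at (4, 2).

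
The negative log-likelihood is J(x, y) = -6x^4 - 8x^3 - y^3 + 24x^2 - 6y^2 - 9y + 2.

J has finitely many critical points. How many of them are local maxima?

2

J separates as a function of x plus a function of y, so ∇J=0 decouples.
∂J/∂x = -24x(x - 1)(x + 2) = 0 at x ∈ {-2, 0, 1}; ∂J/∂y = -3(y + 1)(y + 3) = 0 at y ∈ {-3, -1}.
The Hessian is diagonal: diag(J_xx, J_yy). Second derivatives: J_xx(-2)=-144, J_xx(0)=48, J_xx(1)=-72; J_yy(-3)=6, J_yy(-1)=-6.
Local maxima occur where both diagonal entries negative: (-2, -1), (1, -1). Count: 2.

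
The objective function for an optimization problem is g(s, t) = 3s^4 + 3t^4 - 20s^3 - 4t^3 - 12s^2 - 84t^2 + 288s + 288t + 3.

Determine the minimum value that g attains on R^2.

-1885

g(s,t) separates as P(s) + Q(t) + 3, so its minimum is min P + min Q + 3.
P'(s) = 12(s - 4)(s - 3)(s + 2) vanishes at s ∈ {-2, 3, 4}; Q'(t) = 12(t - 3)(t - 2)(t + 4) vanishes at t ∈ {-4, 2, 3}.
Local minima of P (where P''>0): P(-2)=-416, P(4)=448. Local minima of Q: Q(-4)=-1472, Q(3)=243.
So the global minimum of g is P(-2) + Q(-4) + 3 = -416 − 1472 + 3 = -1885, attained at (-2, -4).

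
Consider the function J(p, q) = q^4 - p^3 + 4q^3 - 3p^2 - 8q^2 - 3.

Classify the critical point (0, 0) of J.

The mixed partial ∂²J/∂p∂q is 0, so the Hessian at any point is diag(J_pp, J_qq) = diag(-6(p + 1), 4(3q^2 + 6q - 4)).
At (0, 0): H = diag(-6, -16).
Both eigenvalues are negative, so H is negative definite: a local maximum.

local maximum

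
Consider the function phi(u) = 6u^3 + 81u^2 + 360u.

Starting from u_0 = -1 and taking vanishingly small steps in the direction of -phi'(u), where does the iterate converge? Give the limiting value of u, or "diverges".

phi'(u) = 18(u + 4)(u + 5), so phi'(-1) = 216.
Gradient descent moves in the -phi' direction, i.e. u is decreasing.
The nearest critical point in that direction is u = -4, where phi'' = 18 > 0 (a local minimum). The iterate converges there.

-4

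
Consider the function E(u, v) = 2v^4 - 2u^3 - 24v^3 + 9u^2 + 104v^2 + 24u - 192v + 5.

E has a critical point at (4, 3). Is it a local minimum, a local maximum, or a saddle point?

local maximum

The mixed partial ∂²E/∂u∂v is 0, so the Hessian at any point is diag(E_uu, E_vv) = diag(6(-2u + 3), 8(3v^2 - 18v + 26)).
At (4, 3): H = diag(-30, -8).
Both eigenvalues are negative, so H is negative definite: a local maximum.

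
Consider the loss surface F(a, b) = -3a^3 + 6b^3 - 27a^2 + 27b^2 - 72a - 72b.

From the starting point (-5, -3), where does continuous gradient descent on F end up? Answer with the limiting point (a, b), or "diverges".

F is separable, so gradient descent decouples: a follows -∂F/∂a, b follows -∂F/∂b.
∂F/∂a = -9(a + 2)(a + 4); at a=-5 this is -27, so a increases.
∂F/∂b = 18(b - 1)(b + 4); at b=-3 this is -72, so b increases.
a converges to its nearest critical value -4 (a local min of the a-part); b converges to 1. The iterate converges to (-4, 1).

(-4, 1)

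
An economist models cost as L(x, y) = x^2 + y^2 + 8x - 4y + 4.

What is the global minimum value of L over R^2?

-16

L(x,y) separates as P(x) + Q(y) + 4, so its minimum is min P + min Q + 4.
P'(x) = 2x + 8 vanishes at x ∈ {-4}; Q'(y) = 2y - 4 vanishes at y ∈ {2}.
Local minima of P (where P''>0): P(-4)=-16. Local minima of Q: Q(2)=-4.
So the global minimum of L is P(-4) + Q(2) + 4 = -16 − 4 + 4 = -16, attained at (-4, 2).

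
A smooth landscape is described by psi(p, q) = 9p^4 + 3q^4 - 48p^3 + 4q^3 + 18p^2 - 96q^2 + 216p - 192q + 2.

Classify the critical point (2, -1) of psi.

The mixed partial ∂²psi/∂p∂q is 0, so the Hessian at any point is diag(psi_pp, psi_qq) = diag(36(3p^2 - 8p + 1), 12(3q^2 + 2q - 16)).
At (2, -1): H = diag(-108, -180).
Both eigenvalues are negative, so H is negative definite: a local maximum.

local maximum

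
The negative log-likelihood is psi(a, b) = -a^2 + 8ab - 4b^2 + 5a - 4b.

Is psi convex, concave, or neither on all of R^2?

neither

psi is quadratic, so its Hessian is the constant matrix H = [[-2, 8], [8, -8]].
det(H) = -48, tr(H) = -10.
det(H) < 0, so H is indefinite: neither convex nor concave.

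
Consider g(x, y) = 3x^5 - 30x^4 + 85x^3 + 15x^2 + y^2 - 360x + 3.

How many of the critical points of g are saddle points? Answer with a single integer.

2

g separates as a function of x plus a function of y, so ∇g=0 decouples.
∂g/∂x = 15(x - 4)(x - 3)(x - 2)(x + 1) = 0 at x ∈ {-1, 2, 3, 4}; ∂g/∂y = 2y = 0 at y ∈ {0}.
The Hessian is diagonal: diag(g_xx, g_yy). Second derivatives: g_xx(-1)=-900, g_xx(2)=90, g_xx(3)=-60, g_xx(4)=150; g_yy(0)=2.
Saddle points occur where the two diagonal entries have opposite signs: (-1, 0), (3, 0). Count: 2.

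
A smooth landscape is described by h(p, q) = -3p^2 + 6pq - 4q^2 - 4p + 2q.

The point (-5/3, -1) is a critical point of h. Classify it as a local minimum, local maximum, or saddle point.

The Hessian of h is constant: H = [[-6, 6], [6, -8]].
det(H) = (-6)·(-8) − 6² = 12.
det(H) > 0 and tr(H) = -14 < 0, so H is negative definite and the point is a local maximum.

local maximum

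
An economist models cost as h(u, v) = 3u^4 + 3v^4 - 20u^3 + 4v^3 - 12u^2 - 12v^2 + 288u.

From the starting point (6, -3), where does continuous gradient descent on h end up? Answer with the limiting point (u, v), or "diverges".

(4, -2)

h is separable, so gradient descent decouples: u follows -∂h/∂u, v follows -∂h/∂v.
∂h/∂u = 12(u - 4)(u - 3)(u + 2); at u=6 this is 576, so u decreases.
∂h/∂v = 12v(v - 1)(v + 2); at v=-3 this is -144, so v increases.
u converges to its nearest critical value 4 (a local min of the u-part); v converges to -2. The iterate converges to (4, -2).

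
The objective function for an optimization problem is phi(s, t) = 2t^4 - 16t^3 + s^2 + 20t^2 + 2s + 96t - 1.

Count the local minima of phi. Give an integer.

2

phi separates as a function of s plus a function of t, so ∇phi=0 decouples.
∂phi/∂s = 2(s + 1) = 0 at s ∈ {-1}; ∂phi/∂t = 8(t - 4)(t - 3)(t + 1) = 0 at t ∈ {-1, 3, 4}.
The Hessian is diagonal: diag(phi_ss, phi_tt). Second derivatives: phi_ss(-1)=2; phi_tt(-1)=160, phi_tt(3)=-32, phi_tt(4)=40.
Local minima occur where both diagonal entries positive: (-1, -1), (-1, 4). Count: 2.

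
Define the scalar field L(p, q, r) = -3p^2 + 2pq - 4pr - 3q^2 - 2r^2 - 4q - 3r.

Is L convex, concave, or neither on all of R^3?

L is quadratic, so its Hessian is the constant matrix H = [[-6, 2, -4], [2, -6, 0], [-4, 0, -4]].
Leading principal minors: -6, 32, -32.
Signs alternate −, +, − ⇒ H ≺ 0 ⇒ concave.

concave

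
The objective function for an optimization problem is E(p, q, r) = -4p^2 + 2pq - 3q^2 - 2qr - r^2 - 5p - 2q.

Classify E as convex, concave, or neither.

concave

E is quadratic, so its Hessian is the constant matrix H = [[-8, 2, 0], [2, -6, -2], [0, -2, -2]].
Leading principal minors: -8, 44, -56.
Signs alternate −, +, − ⇒ H ≺ 0 ⇒ concave.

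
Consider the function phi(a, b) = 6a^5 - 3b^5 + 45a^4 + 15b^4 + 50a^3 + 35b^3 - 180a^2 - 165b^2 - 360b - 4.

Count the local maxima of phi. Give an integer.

4

phi separates as a function of a plus a function of b, so ∇phi=0 decouples.
∂phi/∂a = 30a(a - 1)(a + 3)(a + 4) = 0 at a ∈ {-4, -3, 0, 1}; ∂phi/∂b = -15(b - 4)(b - 3)(b + 1)(b + 2) = 0 at b ∈ {-2, -1, 3, 4}.
The Hessian is diagonal: diag(phi_aa, phi_bb). Second derivatives: phi_aa(-4)=-600, phi_aa(-3)=360, phi_aa(0)=-360, phi_aa(1)=600; phi_bb(-2)=450, phi_bb(-1)=-300, phi_bb(3)=300, phi_bb(4)=-450.
Local maxima occur where both diagonal entries negative: (-4, -1), (-4, 4), (0, -1), (0, 4). Count: 4.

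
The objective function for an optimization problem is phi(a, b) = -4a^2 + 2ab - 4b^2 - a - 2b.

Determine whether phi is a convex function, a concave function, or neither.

concave

phi is quadratic, so its Hessian is the constant matrix H = [[-8, 2], [2, -8]].
det(H) = 60, tr(H) = -16.
det(H) > 0 and tr(H) < 0, so H is negative definite everywhere: concave.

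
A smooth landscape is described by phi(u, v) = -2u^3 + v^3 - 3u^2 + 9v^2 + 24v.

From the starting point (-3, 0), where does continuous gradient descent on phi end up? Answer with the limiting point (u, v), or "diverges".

phi is separable, so gradient descent decouples: u follows -∂phi/∂u, v follows -∂phi/∂v.
∂phi/∂u = -6u(u + 1); at u=-3 this is -36, so u increases.
∂phi/∂v = 3(v + 2)(v + 4); at v=0 this is 24, so v decreases.
u converges to its nearest critical value -1 (a local min of the u-part); v converges to -2. The iterate converges to (-1, -2).

(-1, -2)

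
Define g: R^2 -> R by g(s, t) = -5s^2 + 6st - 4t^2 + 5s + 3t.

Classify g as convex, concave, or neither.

g is quadratic, so its Hessian is the constant matrix H = [[-10, 6], [6, -8]].
det(H) = 44, tr(H) = -18.
det(H) > 0 and tr(H) < 0, so H is negative definite everywhere: concave.

concave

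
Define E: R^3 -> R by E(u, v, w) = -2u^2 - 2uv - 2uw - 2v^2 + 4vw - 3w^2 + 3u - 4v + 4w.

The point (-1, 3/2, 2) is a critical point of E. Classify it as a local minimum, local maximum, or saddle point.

saddle point

The Hessian is constant: H = [[-4, -2, -2], [-2, -4, 4], [-2, 4, -6]].
Leading principal minors: Δ₁ = -4, Δ₂ = 12, Δ₃ = 40.
The minors fit neither the all-positive nor the alternating-sign pattern, so H is indefinite: a saddle point.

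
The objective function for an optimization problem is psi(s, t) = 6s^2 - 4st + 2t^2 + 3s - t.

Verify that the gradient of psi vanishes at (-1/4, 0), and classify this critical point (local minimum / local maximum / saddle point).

local minimum

∇psi = (12s - 4t + 3, -4s + 4t - 1); substituting (-1/4, 0) gives ∇psi = (0, 0), so (-1/4, 0) is indeed a critical point.
The Hessian of psi is constant: H = [[12, -4], [-4, 4]].
det(H) = 12·4 − (-4)² = 32.
det(H) > 0 and tr(H) = 16 > 0, so H is positive definite and the point is a local minimum.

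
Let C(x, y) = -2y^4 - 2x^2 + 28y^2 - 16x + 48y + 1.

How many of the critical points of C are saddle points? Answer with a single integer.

1

C separates as a function of x plus a function of y, so ∇C=0 decouples.
∂C/∂x = -4(x + 4) = 0 at x ∈ {-4}; ∂C/∂y = -8(y - 3)(y + 1)(y + 2) = 0 at y ∈ {-2, -1, 3}.
The Hessian is diagonal: diag(C_xx, C_yy). Second derivatives: C_xx(-4)=-4; C_yy(-2)=-40, C_yy(-1)=32, C_yy(3)=-160.
Saddle points occur where the two diagonal entries have opposite signs: (-4, -1). Count: 1.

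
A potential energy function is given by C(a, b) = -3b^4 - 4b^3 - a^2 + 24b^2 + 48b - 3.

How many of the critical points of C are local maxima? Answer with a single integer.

2

C separates as a function of a plus a function of b, so ∇C=0 decouples.
∂C/∂a = -2a = 0 at a ∈ {0}; ∂C/∂b = -12(b - 2)(b + 1)(b + 2) = 0 at b ∈ {-2, -1, 2}.
The Hessian is diagonal: diag(C_aa, C_bb). Second derivatives: C_aa(0)=-2; C_bb(-2)=-48, C_bb(-1)=36, C_bb(2)=-144.
Local maxima occur where both diagonal entries negative: (0, -2), (0, 2). Count: 2.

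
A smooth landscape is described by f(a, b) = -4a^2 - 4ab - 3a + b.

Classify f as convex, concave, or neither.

neither

f is quadratic, so its Hessian is the constant matrix H = [[-8, -4], [-4, 0]].
det(H) = -16, tr(H) = -8.
det(H) < 0, so H is indefinite: neither convex nor concave.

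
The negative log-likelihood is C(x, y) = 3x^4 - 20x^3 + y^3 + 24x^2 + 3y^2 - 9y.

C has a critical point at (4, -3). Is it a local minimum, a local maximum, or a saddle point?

The mixed partial ∂²C/∂x∂y is 0, so the Hessian at any point is diag(C_xx, C_yy) = diag(12(3x^2 - 10x + 4), 6(y + 1)).
At (4, -3): H = diag(144, -12).
The eigenvalues have opposite signs, so H is indefinite: a saddle point.

saddle point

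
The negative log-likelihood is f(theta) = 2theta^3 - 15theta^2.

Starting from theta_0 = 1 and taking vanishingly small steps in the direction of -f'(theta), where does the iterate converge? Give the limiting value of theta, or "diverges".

5

f'(theta) = 6theta(theta - 5), so f'(1) = -24.
Gradient descent moves in the -f' direction, i.e. theta is increasing.
The nearest critical point in that direction is theta = 5, where f'' = 30 > 0 (a local minimum). The iterate converges there.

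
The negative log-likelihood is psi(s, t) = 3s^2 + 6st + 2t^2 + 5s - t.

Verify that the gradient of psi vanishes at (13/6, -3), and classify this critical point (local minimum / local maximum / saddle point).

∇psi = (6s + 6t + 5, 6s + 4t - 1); substituting (13/6, -3) gives ∇psi = (0, 0), so (13/6, -3) is indeed a critical point.
The Hessian of psi is constant: H = [[6, 6], [6, 4]].
det(H) = 6·4 − 6² = -12.
Since det(H) < 0, H is indefinite and the critical point is a saddle point.

saddle point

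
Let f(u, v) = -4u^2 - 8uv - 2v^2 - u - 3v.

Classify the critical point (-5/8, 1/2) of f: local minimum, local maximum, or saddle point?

saddle point

The Hessian of f is constant: H = [[-8, -8], [-8, -4]].
det(H) = (-8)·(-4) − (-8)² = -32.
Since det(H) < 0, H is indefinite and the critical point is a saddle point.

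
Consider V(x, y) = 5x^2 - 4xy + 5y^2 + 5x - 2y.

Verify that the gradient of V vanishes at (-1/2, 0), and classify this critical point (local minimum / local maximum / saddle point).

local minimum

∇V = (10x - 4y + 5, -4x + 10y - 2); substituting (-1/2, 0) gives ∇V = (0, 0), so (-1/2, 0) is indeed a critical point.
The Hessian of V is constant: H = [[10, -4], [-4, 10]].
det(H) = 10·10 − (-4)² = 84.
det(H) > 0 and tr(H) = 20 > 0, so H is positive definite and the point is a local minimum.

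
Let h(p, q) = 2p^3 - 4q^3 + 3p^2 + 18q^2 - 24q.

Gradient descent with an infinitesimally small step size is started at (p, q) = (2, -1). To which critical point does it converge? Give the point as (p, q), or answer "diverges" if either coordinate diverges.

h is separable, so gradient descent decouples: p follows -∂h/∂p, q follows -∂h/∂q.
∂h/∂p = 6p(p + 1); at p=2 this is 36, so p decreases.
∂h/∂q = -12(q - 2)(q - 1); at q=-1 this is -72, so q increases.
p converges to its nearest critical value 0 (a local min of the p-part); q converges to 1. The iterate converges to (0, 1).

(0, 1)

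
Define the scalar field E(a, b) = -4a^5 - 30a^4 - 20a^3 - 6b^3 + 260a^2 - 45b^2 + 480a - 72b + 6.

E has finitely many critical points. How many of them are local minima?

2

E separates as a function of a plus a function of b, so ∇E=0 decouples.
∂E/∂a = -20(a - 2)(a + 1)(a + 3)(a + 4) = 0 at a ∈ {-4, -3, -1, 2}; ∂E/∂b = -18(b + 1)(b + 4) = 0 at b ∈ {-4, -1}.
The Hessian is diagonal: diag(E_aa, E_bb). Second derivatives: E_aa(-4)=360, E_aa(-3)=-200, E_aa(-1)=360, E_aa(2)=-1800; E_bb(-4)=54, E_bb(-1)=-54.
Local minima occur where both diagonal entries positive: (-4, -4), (-1, -4). Count: 2.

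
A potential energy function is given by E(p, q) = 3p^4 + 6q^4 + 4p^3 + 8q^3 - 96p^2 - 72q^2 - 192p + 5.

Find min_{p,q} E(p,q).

-1653

E(p,q) separates as A(p) + B(q) + 5, so its minimum is min A + min B + 5.
A'(p) = 12(p - 4)(p + 1)(p + 4) vanishes at p ∈ {-4, -1, 4}; B'(q) = 24q(q - 2)(q + 3) vanishes at q ∈ {-3, 0, 2}.
Local minima of A (where A''>0): A(-4)=-256, A(4)=-1280. Local minima of B: B(-3)=-378, B(2)=-128.
So the global minimum of E is A(4) + B(-3) + 5 = -1280 − 378 + 5 = -1653, attained at (4, -3).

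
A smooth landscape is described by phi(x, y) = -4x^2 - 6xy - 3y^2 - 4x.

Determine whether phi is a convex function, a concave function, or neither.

concave

phi is quadratic, so its Hessian is the constant matrix H = [[-8, -6], [-6, -6]].
det(H) = 12, tr(H) = -14.
det(H) > 0 and tr(H) < 0, so H is negative definite everywhere: concave.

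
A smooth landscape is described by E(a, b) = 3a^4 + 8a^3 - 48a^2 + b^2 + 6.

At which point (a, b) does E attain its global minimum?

E(a,b) separates as P(a) + Q(b) + 6, so its minimum is min P + min Q + 6.
P'(a) = 12a(a - 2)(a + 4) vanishes at a ∈ {-4, 0, 2}; Q'(b) = 2b vanishes at b ∈ {0}.
Local minima of P (where P''>0): P(-4)=-512, P(2)=-80. Local minima of Q: Q(0)=0.
So the global minimum of E is P(-4) + Q(0) + 6 = -512 + 0 + 6 = -506, attained at (-4, 0).

(-4, 0)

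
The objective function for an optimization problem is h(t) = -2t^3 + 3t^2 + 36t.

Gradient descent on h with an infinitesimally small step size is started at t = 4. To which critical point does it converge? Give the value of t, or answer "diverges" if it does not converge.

diverges

h'(t) = -6(t - 3)(t + 2), so h'(4) = -36.
Gradient descent moves in the -h' direction, i.e. t is increasing.
There is no critical point above t=4, and h' keeps the same sign, so the iterate runs off to +∞.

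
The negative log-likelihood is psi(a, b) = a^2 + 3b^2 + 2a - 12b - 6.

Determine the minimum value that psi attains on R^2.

psi(a,b) separates as P(a) + Q(b) − 6, so its minimum is min P + min Q − 6.
P'(a) = 2a + 2 vanishes at a ∈ {-1}; Q'(b) = 6b - 12 vanishes at b ∈ {2}.
Local minima of P (where P''>0): P(-1)=-1. Local minima of Q: Q(2)=-12.
So the global minimum of psi is P(-1) + Q(2) − 6 = -1 − 12 − 6 = -19, attained at (-1, 2).

-19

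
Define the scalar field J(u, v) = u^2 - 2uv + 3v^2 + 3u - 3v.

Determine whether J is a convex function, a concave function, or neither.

convex

J is quadratic, so its Hessian is the constant matrix H = [[2, -2], [-2, 6]].
det(H) = 8, tr(H) = 8.
det(H) > 0 and tr(H) > 0, so H is positive definite everywhere: convex.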